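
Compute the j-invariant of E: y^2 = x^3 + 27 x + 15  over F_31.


Delta = -16(4 a^3 + 27 b^2) mod 31 = 20
-1728 * (4 a)^3 = -1728 * (4*27)^3 mod 31 = 30
j = 30 * 20^(-1) mod 31 = 17

j = 17 (mod 31)


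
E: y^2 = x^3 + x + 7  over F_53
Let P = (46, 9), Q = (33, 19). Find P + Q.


P != Q, so use the chord formula.
s = (y2 - y1) / (x2 - x1) = (10) / (40) mod 53 = 40
x3 = s^2 - x1 - x2 mod 53 = 40^2 - 46 - 33 = 37
y3 = s (x1 - x3) - y1 mod 53 = 40 * (46 - 37) - 9 = 33

P + Q = (37, 33)


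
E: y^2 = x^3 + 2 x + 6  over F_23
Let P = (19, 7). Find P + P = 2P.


Doubling: s = (3 x1^2 + a) / (2 y1)
s = (3*19^2 + 2) / (2*7) mod 23 = 20
x3 = s^2 - 2 x1 mod 23 = 20^2 - 2*19 = 17
y3 = s (x1 - x3) - y1 mod 23 = 20 * (19 - 17) - 7 = 10

2P = (17, 10)


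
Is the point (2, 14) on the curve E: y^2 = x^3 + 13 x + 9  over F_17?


Check whether y^2 = x^3 + 13 x + 9 (mod 17) for (x, y) = (2, 14).
LHS: y^2 = 14^2 mod 17 = 9
RHS: x^3 + 13 x + 9 = 2^3 + 13*2 + 9 mod 17 = 9
LHS = RHS

Yes, on the curve


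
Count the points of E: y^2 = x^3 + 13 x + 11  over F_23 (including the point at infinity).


For each x in F_23, count y with y^2 = x^3 + 13 x + 11 mod 23:
  x = 1: RHS = 2, y in [5, 18]  -> 2 point(s)
  x = 3: RHS = 8, y in [10, 13]  -> 2 point(s)
  x = 4: RHS = 12, y in [9, 14]  -> 2 point(s)
  x = 6: RHS = 6, y in [11, 12]  -> 2 point(s)
  x = 7: RHS = 8, y in [10, 13]  -> 2 point(s)
  x = 8: RHS = 6, y in [11, 12]  -> 2 point(s)
  x = 9: RHS = 6, y in [11, 12]  -> 2 point(s)
  x = 11: RHS = 13, y in [6, 17]  -> 2 point(s)
  x = 12: RHS = 9, y in [3, 20]  -> 2 point(s)
  x = 13: RHS = 8, y in [10, 13]  -> 2 point(s)
  x = 14: RHS = 16, y in [4, 19]  -> 2 point(s)
  x = 15: RHS = 16, y in [4, 19]  -> 2 point(s)
  x = 17: RHS = 16, y in [4, 19]  -> 2 point(s)
  x = 21: RHS = 0, y in [0]  -> 1 point(s)
Affine points: 27. Add the point at infinity: total = 28.

#E(F_23) = 28


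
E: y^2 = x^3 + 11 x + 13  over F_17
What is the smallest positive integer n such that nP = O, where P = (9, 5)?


Compute successive multiples of P until we hit O:
  1P = (9, 5)
  2P = (7, 5)
  3P = (1, 12)
  4P = (16, 16)
  5P = (8, 16)
  6P = (2, 3)
  7P = (4, 11)
  8P = (0, 8)
  ... (continuing to 22P)
  22P = O

ord(P) = 22


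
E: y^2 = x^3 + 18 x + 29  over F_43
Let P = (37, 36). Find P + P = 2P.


Doubling: s = (3 x1^2 + a) / (2 y1)
s = (3*37^2 + 18) / (2*36) mod 43 = 34
x3 = s^2 - 2 x1 mod 43 = 34^2 - 2*37 = 7
y3 = s (x1 - x3) - y1 mod 43 = 34 * (37 - 7) - 36 = 38

2P = (7, 38)


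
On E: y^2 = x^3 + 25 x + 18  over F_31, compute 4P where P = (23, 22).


k = 4 = 100_2 (binary, LSB first: 001)
Double-and-add from P = (23, 22):
  bit 0 = 0: acc unchanged = O
  bit 1 = 0: acc unchanged = O
  bit 2 = 1: acc = O + (0, 7) = (0, 7)

4P = (0, 7)


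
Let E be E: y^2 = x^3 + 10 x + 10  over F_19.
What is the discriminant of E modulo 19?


4 a^3 + 27 b^2 = 4*10^3 + 27*10^2 = 4000 + 2700 = 6700
Delta = -16 * (6700) = -107200
Delta mod 19 = 17

Delta = 17 (mod 19)


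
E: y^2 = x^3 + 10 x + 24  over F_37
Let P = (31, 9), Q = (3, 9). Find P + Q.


P != Q, so use the chord formula.
s = (y2 - y1) / (x2 - x1) = (0) / (9) mod 37 = 0
x3 = s^2 - x1 - x2 mod 37 = 0^2 - 31 - 3 = 3
y3 = s (x1 - x3) - y1 mod 37 = 0 * (31 - 3) - 9 = 28

P + Q = (3, 28)


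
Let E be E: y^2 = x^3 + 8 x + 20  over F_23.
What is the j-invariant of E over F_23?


Delta = -16(4 a^3 + 27 b^2) mod 23 = 6
-1728 * (4 a)^3 = -1728 * (4*8)^3 mod 23 = 21
j = 21 * 6^(-1) mod 23 = 15

j = 15 (mod 23)


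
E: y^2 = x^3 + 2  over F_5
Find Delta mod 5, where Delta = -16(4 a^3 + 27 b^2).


4 a^3 + 27 b^2 = 4*0^3 + 27*2^2 = 0 + 108 = 108
Delta = -16 * (108) = -1728
Delta mod 5 = 2

Delta = 2 (mod 5)


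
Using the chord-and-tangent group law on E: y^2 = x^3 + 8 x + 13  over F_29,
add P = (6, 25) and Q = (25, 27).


P != Q, so use the chord formula.
s = (y2 - y1) / (x2 - x1) = (2) / (19) mod 29 = 23
x3 = s^2 - x1 - x2 mod 29 = 23^2 - 6 - 25 = 5
y3 = s (x1 - x3) - y1 mod 29 = 23 * (6 - 5) - 25 = 27

P + Q = (5, 27)


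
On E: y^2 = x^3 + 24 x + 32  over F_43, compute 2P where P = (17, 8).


Doubling: s = (3 x1^2 + a) / (2 y1)
s = (3*17^2 + 24) / (2*8) mod 43 = 10
x3 = s^2 - 2 x1 mod 43 = 10^2 - 2*17 = 23
y3 = s (x1 - x3) - y1 mod 43 = 10 * (17 - 23) - 8 = 18

2P = (23, 18)


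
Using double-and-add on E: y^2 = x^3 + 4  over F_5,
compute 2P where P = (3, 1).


k = 2 = 10_2 (binary, LSB first: 01)
Double-and-add from P = (3, 1):
  bit 0 = 0: acc unchanged = O
  bit 1 = 1: acc = O + (0, 2) = (0, 2)

2P = (0, 2)


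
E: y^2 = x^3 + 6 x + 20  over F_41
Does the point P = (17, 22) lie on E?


Check whether y^2 = x^3 + 6 x + 20 (mod 41) for (x, y) = (17, 22).
LHS: y^2 = 22^2 mod 41 = 33
RHS: x^3 + 6 x + 20 = 17^3 + 6*17 + 20 mod 41 = 33
LHS = RHS

Yes, on the curve


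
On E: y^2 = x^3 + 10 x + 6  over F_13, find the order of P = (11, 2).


Compute successive multiples of P until we hit O:
  1P = (11, 2)
  2P = (5, 5)
  3P = (7, 9)
  4P = (7, 4)
  5P = (5, 8)
  6P = (11, 11)
  7P = O

ord(P) = 7


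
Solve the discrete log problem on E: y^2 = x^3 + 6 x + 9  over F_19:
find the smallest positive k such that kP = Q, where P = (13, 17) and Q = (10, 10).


Enumerate multiples of P until we hit Q = (10, 10):
  1P = (13, 17)
  2P = (12, 2)
  3P = (10, 9)
  4P = (1, 15)
  5P = (14, 5)
  6P = (3, 15)
  7P = (0, 16)
  8P = (15, 15)
  9P = (11, 0)
  10P = (15, 4)
  11P = (0, 3)
  12P = (3, 4)
  13P = (14, 14)
  14P = (1, 4)
  15P = (10, 10)
Match found at i = 15.

k = 15


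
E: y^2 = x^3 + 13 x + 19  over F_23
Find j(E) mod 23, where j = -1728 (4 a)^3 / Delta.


Delta = -16(4 a^3 + 27 b^2) mod 23 = 2
-1728 * (4 a)^3 = -1728 * (4*13)^3 mod 23 = 19
j = 19 * 2^(-1) mod 23 = 21

j = 21 (mod 23)


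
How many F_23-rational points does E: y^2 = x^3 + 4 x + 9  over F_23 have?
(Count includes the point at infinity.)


For each x in F_23, count y with y^2 = x^3 + 4 x + 9 mod 23:
  x = 0: RHS = 9, y in [3, 20]  -> 2 point(s)
  x = 2: RHS = 2, y in [5, 18]  -> 2 point(s)
  x = 3: RHS = 2, y in [5, 18]  -> 2 point(s)
  x = 5: RHS = 16, y in [4, 19]  -> 2 point(s)
  x = 7: RHS = 12, y in [9, 14]  -> 2 point(s)
  x = 8: RHS = 1, y in [1, 22]  -> 2 point(s)
  x = 11: RHS = 4, y in [2, 21]  -> 2 point(s)
  x = 13: RHS = 4, y in [2, 21]  -> 2 point(s)
  x = 14: RHS = 3, y in [7, 16]  -> 2 point(s)
  x = 16: RHS = 6, y in [11, 12]  -> 2 point(s)
  x = 18: RHS = 2, y in [5, 18]  -> 2 point(s)
  x = 20: RHS = 16, y in [4, 19]  -> 2 point(s)
  x = 21: RHS = 16, y in [4, 19]  -> 2 point(s)
  x = 22: RHS = 4, y in [2, 21]  -> 2 point(s)
Affine points: 28. Add the point at infinity: total = 29.

#E(F_23) = 29


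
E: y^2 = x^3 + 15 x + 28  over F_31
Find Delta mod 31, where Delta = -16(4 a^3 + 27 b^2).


4 a^3 + 27 b^2 = 4*15^3 + 27*28^2 = 13500 + 21168 = 34668
Delta = -16 * (34668) = -554688
Delta mod 31 = 26

Delta = 26 (mod 31)


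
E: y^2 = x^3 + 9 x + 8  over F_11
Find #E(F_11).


For each x in F_11, count y with y^2 = x^3 + 9 x + 8 mod 11:
  x = 2: RHS = 1, y in [1, 10]  -> 2 point(s)
  x = 4: RHS = 9, y in [3, 8]  -> 2 point(s)
  x = 6: RHS = 3, y in [5, 6]  -> 2 point(s)
  x = 8: RHS = 9, y in [3, 8]  -> 2 point(s)
  x = 9: RHS = 4, y in [2, 9]  -> 2 point(s)
  x = 10: RHS = 9, y in [3, 8]  -> 2 point(s)
Affine points: 12. Add the point at infinity: total = 13.

#E(F_11) = 13


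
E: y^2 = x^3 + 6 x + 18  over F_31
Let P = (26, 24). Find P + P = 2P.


Doubling: s = (3 x1^2 + a) / (2 y1)
s = (3*26^2 + 6) / (2*24) mod 31 = 23
x3 = s^2 - 2 x1 mod 31 = 23^2 - 2*26 = 12
y3 = s (x1 - x3) - y1 mod 31 = 23 * (26 - 12) - 24 = 19

2P = (12, 19)


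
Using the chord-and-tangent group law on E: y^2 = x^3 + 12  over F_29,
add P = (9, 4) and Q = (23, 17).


P != Q, so use the chord formula.
s = (y2 - y1) / (x2 - x1) = (13) / (14) mod 29 = 3
x3 = s^2 - x1 - x2 mod 29 = 3^2 - 9 - 23 = 6
y3 = s (x1 - x3) - y1 mod 29 = 3 * (9 - 6) - 4 = 5

P + Q = (6, 5)


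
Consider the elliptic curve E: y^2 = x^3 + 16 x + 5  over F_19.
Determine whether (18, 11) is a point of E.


Check whether y^2 = x^3 + 16 x + 5 (mod 19) for (x, y) = (18, 11).
LHS: y^2 = 11^2 mod 19 = 7
RHS: x^3 + 16 x + 5 = 18^3 + 16*18 + 5 mod 19 = 7
LHS = RHS

Yes, on the curve


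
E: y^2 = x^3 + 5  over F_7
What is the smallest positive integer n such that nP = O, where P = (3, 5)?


Compute successive multiples of P until we hit O:
  1P = (3, 5)
  2P = (5, 5)
  3P = (6, 2)
  4P = (6, 5)
  5P = (5, 2)
  6P = (3, 2)
  7P = O

ord(P) = 7


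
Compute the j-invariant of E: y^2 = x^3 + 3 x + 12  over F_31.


Delta = -16(4 a^3 + 27 b^2) mod 31 = 17
-1728 * (4 a)^3 = -1728 * (4*3)^3 mod 31 = 29
j = 29 * 17^(-1) mod 31 = 9

j = 9 (mod 31)


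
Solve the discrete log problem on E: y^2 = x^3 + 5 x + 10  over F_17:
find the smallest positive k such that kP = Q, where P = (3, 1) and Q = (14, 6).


Enumerate multiples of P until we hit Q = (14, 6):
  1P = (3, 1)
  2P = (12, 8)
  3P = (11, 6)
  4P = (1, 13)
  5P = (15, 3)
  6P = (8, 1)
  7P = (6, 16)
  8P = (16, 2)
  9P = (14, 6)
Match found at i = 9.

k = 9


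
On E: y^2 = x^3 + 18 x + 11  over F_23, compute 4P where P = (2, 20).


k = 4 = 100_2 (binary, LSB first: 001)
Double-and-add from P = (2, 20):
  bit 0 = 0: acc unchanged = O
  bit 1 = 0: acc unchanged = O
  bit 2 = 1: acc = O + (16, 18) = (16, 18)

4P = (16, 18)


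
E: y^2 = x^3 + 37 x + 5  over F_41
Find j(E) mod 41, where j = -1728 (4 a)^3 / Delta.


Delta = -16(4 a^3 + 27 b^2) mod 41 = 20
-1728 * (4 a)^3 = -1728 * (4*37)^3 mod 41 = 17
j = 17 * 20^(-1) mod 41 = 7

j = 7 (mod 41)


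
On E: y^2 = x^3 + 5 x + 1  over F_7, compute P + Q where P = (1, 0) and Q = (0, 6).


P != Q, so use the chord formula.
s = (y2 - y1) / (x2 - x1) = (6) / (6) mod 7 = 1
x3 = s^2 - x1 - x2 mod 7 = 1^2 - 1 - 0 = 0
y3 = s (x1 - x3) - y1 mod 7 = 1 * (1 - 0) - 0 = 1

P + Q = (0, 1)


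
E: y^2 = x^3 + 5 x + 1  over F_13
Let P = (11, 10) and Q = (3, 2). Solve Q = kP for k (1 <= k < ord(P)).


Enumerate multiples of P until we hit Q = (3, 2):
  1P = (11, 10)
  2P = (3, 2)
Match found at i = 2.

k = 2


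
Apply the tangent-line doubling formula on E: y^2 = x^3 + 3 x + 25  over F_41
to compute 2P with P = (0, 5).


Doubling: s = (3 x1^2 + a) / (2 y1)
s = (3*0^2 + 3) / (2*5) mod 41 = 29
x3 = s^2 - 2 x1 mod 41 = 29^2 - 2*0 = 21
y3 = s (x1 - x3) - y1 mod 41 = 29 * (0 - 21) - 5 = 1

2P = (21, 1)


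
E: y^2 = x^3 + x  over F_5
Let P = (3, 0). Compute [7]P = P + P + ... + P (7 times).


k = 7 = 111_2 (binary, LSB first: 111)
Double-and-add from P = (3, 0):
  bit 0 = 1: acc = O + (3, 0) = (3, 0)
  bit 1 = 1: acc = (3, 0) + O = (3, 0)
  bit 2 = 1: acc = (3, 0) + O = (3, 0)

7P = (3, 0)


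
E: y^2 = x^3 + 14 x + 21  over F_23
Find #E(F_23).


For each x in F_23, count y with y^2 = x^3 + 14 x + 21 mod 23:
  x = 1: RHS = 13, y in [6, 17]  -> 2 point(s)
  x = 4: RHS = 3, y in [7, 16]  -> 2 point(s)
  x = 5: RHS = 9, y in [3, 20]  -> 2 point(s)
  x = 7: RHS = 2, y in [5, 18]  -> 2 point(s)
  x = 8: RHS = 1, y in [1, 22]  -> 2 point(s)
  x = 9: RHS = 2, y in [5, 18]  -> 2 point(s)
  x = 12: RHS = 8, y in [10, 13]  -> 2 point(s)
  x = 13: RHS = 8, y in [10, 13]  -> 2 point(s)
  x = 15: RHS = 18, y in [8, 15]  -> 2 point(s)
  x = 19: RHS = 16, y in [4, 19]  -> 2 point(s)
  x = 21: RHS = 8, y in [10, 13]  -> 2 point(s)
  x = 22: RHS = 6, y in [11, 12]  -> 2 point(s)
Affine points: 24. Add the point at infinity: total = 25.

#E(F_23) = 25


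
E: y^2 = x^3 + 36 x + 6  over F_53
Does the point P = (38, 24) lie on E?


Check whether y^2 = x^3 + 36 x + 6 (mod 53) for (x, y) = (38, 24).
LHS: y^2 = 24^2 mod 53 = 46
RHS: x^3 + 36 x + 6 = 38^3 + 36*38 + 6 mod 53 = 13
LHS != RHS

No, not on the curve


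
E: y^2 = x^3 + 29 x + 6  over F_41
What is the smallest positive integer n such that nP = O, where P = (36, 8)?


Compute successive multiples of P until we hit O:
  1P = (36, 8)
  2P = (1, 35)
  3P = (14, 9)
  4P = (37, 20)
  5P = (30, 23)
  6P = (12, 14)
  7P = (11, 37)
  8P = (33, 0)
  ... (continuing to 16P)
  16P = O

ord(P) = 16


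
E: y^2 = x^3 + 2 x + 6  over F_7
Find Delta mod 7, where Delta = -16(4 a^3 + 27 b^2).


4 a^3 + 27 b^2 = 4*2^3 + 27*6^2 = 32 + 972 = 1004
Delta = -16 * (1004) = -16064
Delta mod 7 = 1

Delta = 1 (mod 7)


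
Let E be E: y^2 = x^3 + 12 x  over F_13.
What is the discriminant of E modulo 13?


4 a^3 + 27 b^2 = 4*12^3 + 27*0^2 = 6912 + 0 = 6912
Delta = -16 * (6912) = -110592
Delta mod 13 = 12

Delta = 12 (mod 13)


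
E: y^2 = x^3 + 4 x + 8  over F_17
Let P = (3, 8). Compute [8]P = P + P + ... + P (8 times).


k = 8 = 1000_2 (binary, LSB first: 0001)
Double-and-add from P = (3, 8):
  bit 0 = 0: acc unchanged = O
  bit 1 = 0: acc unchanged = O
  bit 2 = 0: acc unchanged = O
  bit 3 = 1: acc = O + (3, 9) = (3, 9)

8P = (3, 9)


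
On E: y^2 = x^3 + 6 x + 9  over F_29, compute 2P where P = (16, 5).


Doubling: s = (3 x1^2 + a) / (2 y1)
s = (3*16^2 + 6) / (2*5) mod 29 = 2
x3 = s^2 - 2 x1 mod 29 = 2^2 - 2*16 = 1
y3 = s (x1 - x3) - y1 mod 29 = 2 * (16 - 1) - 5 = 25

2P = (1, 25)


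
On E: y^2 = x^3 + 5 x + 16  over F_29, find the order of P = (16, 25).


Compute successive multiples of P until we hit O:
  1P = (16, 25)
  2P = (4, 19)
  3P = (2, 11)
  4P = (12, 8)
  5P = (10, 15)
  6P = (9, 6)
  7P = (9, 23)
  8P = (10, 14)
  ... (continuing to 13P)
  13P = O

ord(P) = 13


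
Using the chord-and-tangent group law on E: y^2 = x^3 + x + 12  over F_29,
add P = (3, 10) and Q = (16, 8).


P != Q, so use the chord formula.
s = (y2 - y1) / (x2 - x1) = (27) / (13) mod 29 = 11
x3 = s^2 - x1 - x2 mod 29 = 11^2 - 3 - 16 = 15
y3 = s (x1 - x3) - y1 mod 29 = 11 * (3 - 15) - 10 = 3

P + Q = (15, 3)


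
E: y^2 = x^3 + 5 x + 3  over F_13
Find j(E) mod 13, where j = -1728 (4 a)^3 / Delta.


Delta = -16(4 a^3 + 27 b^2) mod 13 = 7
-1728 * (4 a)^3 = -1728 * (4*5)^3 mod 13 = 5
j = 5 * 7^(-1) mod 13 = 10

j = 10 (mod 13)


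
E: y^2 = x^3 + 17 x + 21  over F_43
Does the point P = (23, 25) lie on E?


Check whether y^2 = x^3 + 17 x + 21 (mod 43) for (x, y) = (23, 25).
LHS: y^2 = 25^2 mod 43 = 23
RHS: x^3 + 17 x + 21 = 23^3 + 17*23 + 21 mod 43 = 23
LHS = RHS

Yes, on the curve


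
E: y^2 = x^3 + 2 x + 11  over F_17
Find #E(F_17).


For each x in F_17, count y with y^2 = x^3 + 2 x + 11 mod 17:
  x = 4: RHS = 15, y in [7, 10]  -> 2 point(s)
  x = 6: RHS = 1, y in [1, 16]  -> 2 point(s)
  x = 11: RHS = 4, y in [2, 15]  -> 2 point(s)
  x = 15: RHS = 16, y in [4, 13]  -> 2 point(s)
  x = 16: RHS = 8, y in [5, 12]  -> 2 point(s)
Affine points: 10. Add the point at infinity: total = 11.

#E(F_17) = 11


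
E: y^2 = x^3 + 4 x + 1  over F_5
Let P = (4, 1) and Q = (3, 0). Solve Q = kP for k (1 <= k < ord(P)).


Enumerate multiples of P until we hit Q = (3, 0):
  1P = (4, 1)
  2P = (3, 0)
Match found at i = 2.

k = 2


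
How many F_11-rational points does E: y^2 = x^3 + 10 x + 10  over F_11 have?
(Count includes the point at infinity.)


For each x in F_11, count y with y^2 = x^3 + 10 x + 10 mod 11:
  x = 2: RHS = 5, y in [4, 7]  -> 2 point(s)
  x = 3: RHS = 1, y in [1, 10]  -> 2 point(s)
  x = 4: RHS = 4, y in [2, 9]  -> 2 point(s)
  x = 5: RHS = 9, y in [3, 8]  -> 2 point(s)
  x = 6: RHS = 0, y in [0]  -> 1 point(s)
  x = 7: RHS = 5, y in [4, 7]  -> 2 point(s)
  x = 9: RHS = 4, y in [2, 9]  -> 2 point(s)
Affine points: 13. Add the point at infinity: total = 14.

#E(F_11) = 14


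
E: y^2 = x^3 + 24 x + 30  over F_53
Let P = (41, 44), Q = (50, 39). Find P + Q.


P != Q, so use the chord formula.
s = (y2 - y1) / (x2 - x1) = (48) / (9) mod 53 = 23
x3 = s^2 - x1 - x2 mod 53 = 23^2 - 41 - 50 = 14
y3 = s (x1 - x3) - y1 mod 53 = 23 * (41 - 14) - 44 = 47

P + Q = (14, 47)


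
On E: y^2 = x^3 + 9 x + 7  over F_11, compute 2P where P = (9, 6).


k = 2 = 10_2 (binary, LSB first: 01)
Double-and-add from P = (9, 6):
  bit 0 = 0: acc unchanged = O
  bit 1 = 1: acc = O + (5, 1) = (5, 1)

2P = (5, 1)


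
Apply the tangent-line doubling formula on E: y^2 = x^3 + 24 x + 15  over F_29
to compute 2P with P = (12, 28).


Doubling: s = (3 x1^2 + a) / (2 y1)
s = (3*12^2 + 24) / (2*28) mod 29 = 4
x3 = s^2 - 2 x1 mod 29 = 4^2 - 2*12 = 21
y3 = s (x1 - x3) - y1 mod 29 = 4 * (12 - 21) - 28 = 23

2P = (21, 23)


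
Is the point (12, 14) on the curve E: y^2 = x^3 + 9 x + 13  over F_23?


Check whether y^2 = x^3 + 9 x + 13 (mod 23) for (x, y) = (12, 14).
LHS: y^2 = 14^2 mod 23 = 12
RHS: x^3 + 9 x + 13 = 12^3 + 9*12 + 13 mod 23 = 9
LHS != RHS

No, not on the curve


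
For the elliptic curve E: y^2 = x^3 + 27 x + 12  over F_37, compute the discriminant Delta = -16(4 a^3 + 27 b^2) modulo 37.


4 a^3 + 27 b^2 = 4*27^3 + 27*12^2 = 78732 + 3888 = 82620
Delta = -16 * (82620) = -1321920
Delta mod 37 = 16

Delta = 16 (mod 37)


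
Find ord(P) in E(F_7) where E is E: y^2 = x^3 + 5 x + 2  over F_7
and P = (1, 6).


Compute successive multiples of P until we hit O:
  1P = (1, 6)
  2P = (0, 4)
  3P = (3, 4)
  4P = (4, 4)
  5P = (4, 3)
  6P = (3, 3)
  7P = (0, 3)
  8P = (1, 1)
  ... (continuing to 9P)
  9P = O

ord(P) = 9


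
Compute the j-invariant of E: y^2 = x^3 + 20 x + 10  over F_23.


Delta = -16(4 a^3 + 27 b^2) mod 23 = 20
-1728 * (4 a)^3 = -1728 * (4*20)^3 mod 23 = 9
j = 9 * 20^(-1) mod 23 = 20

j = 20 (mod 23)


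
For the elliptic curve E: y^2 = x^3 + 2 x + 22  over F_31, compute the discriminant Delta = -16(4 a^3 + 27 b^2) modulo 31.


4 a^3 + 27 b^2 = 4*2^3 + 27*22^2 = 32 + 13068 = 13100
Delta = -16 * (13100) = -209600
Delta mod 31 = 22

Delta = 22 (mod 31)


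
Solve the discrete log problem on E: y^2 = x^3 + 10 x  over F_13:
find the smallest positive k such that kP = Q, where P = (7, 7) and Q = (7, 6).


Enumerate multiples of P until we hit Q = (7, 6):
  1P = (7, 7)
  2P = (0, 0)
  3P = (7, 6)
Match found at i = 3.

k = 3


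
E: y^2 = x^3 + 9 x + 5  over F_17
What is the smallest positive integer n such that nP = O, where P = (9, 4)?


Compute successive multiples of P until we hit O:
  1P = (9, 4)
  2P = (1, 10)
  3P = (15, 9)
  4P = (14, 6)
  5P = (3, 12)
  6P = (3, 5)
  7P = (14, 11)
  8P = (15, 8)
  ... (continuing to 11P)
  11P = O

ord(P) = 11


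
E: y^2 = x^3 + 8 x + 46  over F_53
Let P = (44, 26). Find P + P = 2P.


Doubling: s = (3 x1^2 + a) / (2 y1)
s = (3*44^2 + 8) / (2*26) mod 53 = 14
x3 = s^2 - 2 x1 mod 53 = 14^2 - 2*44 = 2
y3 = s (x1 - x3) - y1 mod 53 = 14 * (44 - 2) - 26 = 32

2P = (2, 32)


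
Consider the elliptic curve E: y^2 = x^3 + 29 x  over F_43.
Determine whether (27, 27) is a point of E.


Check whether y^2 = x^3 + 29 x + 0 (mod 43) for (x, y) = (27, 27).
LHS: y^2 = 27^2 mod 43 = 41
RHS: x^3 + 29 x + 0 = 27^3 + 29*27 + 0 mod 43 = 41
LHS = RHS

Yes, on the curve


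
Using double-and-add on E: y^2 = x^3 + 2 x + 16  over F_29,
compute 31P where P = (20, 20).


k = 31 = 11111_2 (binary, LSB first: 11111)
Double-and-add from P = (20, 20):
  bit 0 = 1: acc = O + (20, 20) = (20, 20)
  bit 1 = 1: acc = (20, 20) + (17, 2) = (28, 19)
  bit 2 = 1: acc = (28, 19) + (15, 12) = (11, 8)
  bit 3 = 1: acc = (11, 8) + (3, 22) = (9, 3)
  bit 4 = 1: acc = (9, 3) + (23, 7) = (3, 7)

31P = (3, 7)


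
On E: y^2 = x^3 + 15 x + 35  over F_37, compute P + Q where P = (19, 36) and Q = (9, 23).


P != Q, so use the chord formula.
s = (y2 - y1) / (x2 - x1) = (24) / (27) mod 37 = 5
x3 = s^2 - x1 - x2 mod 37 = 5^2 - 19 - 9 = 34
y3 = s (x1 - x3) - y1 mod 37 = 5 * (19 - 34) - 36 = 0

P + Q = (34, 0)


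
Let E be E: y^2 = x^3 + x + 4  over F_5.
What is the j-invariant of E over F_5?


Delta = -16(4 a^3 + 27 b^2) mod 5 = 4
-1728 * (4 a)^3 = -1728 * (4*1)^3 mod 5 = 3
j = 3 * 4^(-1) mod 5 = 2

j = 2 (mod 5)


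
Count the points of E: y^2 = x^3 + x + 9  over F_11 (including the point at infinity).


For each x in F_11, count y with y^2 = x^3 + 1 x + 9 mod 11:
  x = 0: RHS = 9, y in [3, 8]  -> 2 point(s)
  x = 1: RHS = 0, y in [0]  -> 1 point(s)
  x = 4: RHS = 0, y in [0]  -> 1 point(s)
  x = 6: RHS = 0, y in [0]  -> 1 point(s)
  x = 8: RHS = 1, y in [1, 10]  -> 2 point(s)
Affine points: 7. Add the point at infinity: total = 8.

#E(F_11) = 8


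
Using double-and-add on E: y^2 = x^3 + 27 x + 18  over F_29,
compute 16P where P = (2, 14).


k = 16 = 10000_2 (binary, LSB first: 00001)
Double-and-add from P = (2, 14):
  bit 0 = 0: acc unchanged = O
  bit 1 = 0: acc unchanged = O
  bit 2 = 0: acc unchanged = O
  bit 3 = 0: acc unchanged = O
  bit 4 = 1: acc = O + (19, 13) = (19, 13)

16P = (19, 13)


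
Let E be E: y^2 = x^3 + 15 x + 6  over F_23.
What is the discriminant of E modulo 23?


4 a^3 + 27 b^2 = 4*15^3 + 27*6^2 = 13500 + 972 = 14472
Delta = -16 * (14472) = -231552
Delta mod 23 = 12

Delta = 12 (mod 23)


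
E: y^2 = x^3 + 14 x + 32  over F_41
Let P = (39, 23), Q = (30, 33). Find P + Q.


P != Q, so use the chord formula.
s = (y2 - y1) / (x2 - x1) = (10) / (32) mod 41 = 8
x3 = s^2 - x1 - x2 mod 41 = 8^2 - 39 - 30 = 36
y3 = s (x1 - x3) - y1 mod 41 = 8 * (39 - 36) - 23 = 1

P + Q = (36, 1)


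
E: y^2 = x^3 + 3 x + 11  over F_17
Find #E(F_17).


For each x in F_17, count y with y^2 = x^3 + 3 x + 11 mod 17:
  x = 1: RHS = 15, y in [7, 10]  -> 2 point(s)
  x = 2: RHS = 8, y in [5, 12]  -> 2 point(s)
  x = 3: RHS = 13, y in [8, 9]  -> 2 point(s)
  x = 4: RHS = 2, y in [6, 11]  -> 2 point(s)
  x = 5: RHS = 15, y in [7, 10]  -> 2 point(s)
  x = 7: RHS = 1, y in [1, 16]  -> 2 point(s)
  x = 9: RHS = 2, y in [6, 11]  -> 2 point(s)
  x = 10: RHS = 4, y in [2, 15]  -> 2 point(s)
  x = 11: RHS = 15, y in [7, 10]  -> 2 point(s)
  x = 14: RHS = 9, y in [3, 14]  -> 2 point(s)
Affine points: 20. Add the point at infinity: total = 21.

#E(F_17) = 21


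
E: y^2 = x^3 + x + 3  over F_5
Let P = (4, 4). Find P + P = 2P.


Doubling: s = (3 x1^2 + a) / (2 y1)
s = (3*4^2 + 1) / (2*4) mod 5 = 3
x3 = s^2 - 2 x1 mod 5 = 3^2 - 2*4 = 1
y3 = s (x1 - x3) - y1 mod 5 = 3 * (4 - 1) - 4 = 0

2P = (1, 0)


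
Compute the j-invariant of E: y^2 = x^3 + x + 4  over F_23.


Delta = -16(4 a^3 + 27 b^2) mod 23 = 16
-1728 * (4 a)^3 = -1728 * (4*1)^3 mod 23 = 15
j = 15 * 16^(-1) mod 23 = 11

j = 11 (mod 23)


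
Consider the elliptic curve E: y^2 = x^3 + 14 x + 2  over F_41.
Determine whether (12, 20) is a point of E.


Check whether y^2 = x^3 + 14 x + 2 (mod 41) for (x, y) = (12, 20).
LHS: y^2 = 20^2 mod 41 = 31
RHS: x^3 + 14 x + 2 = 12^3 + 14*12 + 2 mod 41 = 12
LHS != RHS

No, not on the curve


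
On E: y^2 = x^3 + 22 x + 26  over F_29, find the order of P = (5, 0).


Compute successive multiples of P until we hit O:
  1P = (5, 0)
  2P = O

ord(P) = 2


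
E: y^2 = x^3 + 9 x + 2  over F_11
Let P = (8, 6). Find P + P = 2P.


Doubling: s = (3 x1^2 + a) / (2 y1)
s = (3*8^2 + 9) / (2*6) mod 11 = 3
x3 = s^2 - 2 x1 mod 11 = 3^2 - 2*8 = 4
y3 = s (x1 - x3) - y1 mod 11 = 3 * (8 - 4) - 6 = 6

2P = (4, 6)


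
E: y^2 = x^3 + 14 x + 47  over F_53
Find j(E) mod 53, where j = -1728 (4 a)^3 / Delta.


Delta = -16(4 a^3 + 27 b^2) mod 53 = 3
-1728 * (4 a)^3 = -1728 * (4*14)^3 mod 53 = 37
j = 37 * 3^(-1) mod 53 = 30

j = 30 (mod 53)


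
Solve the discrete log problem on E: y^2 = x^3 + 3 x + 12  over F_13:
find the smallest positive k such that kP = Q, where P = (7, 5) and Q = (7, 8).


Enumerate multiples of P until we hit Q = (7, 8):
  1P = (7, 5)
  2P = (3, 3)
  3P = (0, 5)
  4P = (6, 8)
  5P = (9, 1)
  6P = (1, 9)
  7P = (4, 6)
  8P = (5, 3)
  9P = (2, 0)
  10P = (5, 10)
  11P = (4, 7)
  12P = (1, 4)
  13P = (9, 12)
  14P = (6, 5)
  15P = (0, 8)
  16P = (3, 10)
  17P = (7, 8)
Match found at i = 17.

k = 17


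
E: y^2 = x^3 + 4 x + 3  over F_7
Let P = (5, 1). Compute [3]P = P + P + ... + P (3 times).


k = 3 = 11_2 (binary, LSB first: 11)
Double-and-add from P = (5, 1):
  bit 0 = 1: acc = O + (5, 1) = (5, 1)
  bit 1 = 1: acc = (5, 1) + (5, 6) = O

3P = O


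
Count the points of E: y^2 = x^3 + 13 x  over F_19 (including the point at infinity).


For each x in F_19, count y with y^2 = x^3 + 13 x + 0 mod 19:
  x = 0: RHS = 0, y in [0]  -> 1 point(s)
  x = 3: RHS = 9, y in [3, 16]  -> 2 point(s)
  x = 5: RHS = 0, y in [0]  -> 1 point(s)
  x = 6: RHS = 9, y in [3, 16]  -> 2 point(s)
  x = 7: RHS = 16, y in [4, 15]  -> 2 point(s)
  x = 10: RHS = 9, y in [3, 16]  -> 2 point(s)
  x = 11: RHS = 11, y in [7, 12]  -> 2 point(s)
  x = 14: RHS = 0, y in [0]  -> 1 point(s)
  x = 15: RHS = 17, y in [6, 13]  -> 2 point(s)
  x = 17: RHS = 4, y in [2, 17]  -> 2 point(s)
  x = 18: RHS = 5, y in [9, 10]  -> 2 point(s)
Affine points: 19. Add the point at infinity: total = 20.

#E(F_19) = 20


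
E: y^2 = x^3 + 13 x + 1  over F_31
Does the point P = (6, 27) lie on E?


Check whether y^2 = x^3 + 13 x + 1 (mod 31) for (x, y) = (6, 27).
LHS: y^2 = 27^2 mod 31 = 16
RHS: x^3 + 13 x + 1 = 6^3 + 13*6 + 1 mod 31 = 16
LHS = RHS

Yes, on the curve


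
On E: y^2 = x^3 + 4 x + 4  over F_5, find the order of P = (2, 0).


Compute successive multiples of P until we hit O:
  1P = (2, 0)
  2P = O

ord(P) = 2


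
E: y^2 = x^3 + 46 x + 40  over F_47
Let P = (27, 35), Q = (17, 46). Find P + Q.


P != Q, so use the chord formula.
s = (y2 - y1) / (x2 - x1) = (11) / (37) mod 47 = 13
x3 = s^2 - x1 - x2 mod 47 = 13^2 - 27 - 17 = 31
y3 = s (x1 - x3) - y1 mod 47 = 13 * (27 - 31) - 35 = 7

P + Q = (31, 7)


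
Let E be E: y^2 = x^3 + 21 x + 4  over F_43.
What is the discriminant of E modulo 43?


4 a^3 + 27 b^2 = 4*21^3 + 27*4^2 = 37044 + 432 = 37476
Delta = -16 * (37476) = -599616
Delta mod 43 = 19

Delta = 19 (mod 43)


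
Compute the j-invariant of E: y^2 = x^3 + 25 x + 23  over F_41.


Delta = -16(4 a^3 + 27 b^2) mod 41 = 37
-1728 * (4 a)^3 = -1728 * (4*25)^3 mod 41 = 22
j = 22 * 37^(-1) mod 41 = 15

j = 15 (mod 41)


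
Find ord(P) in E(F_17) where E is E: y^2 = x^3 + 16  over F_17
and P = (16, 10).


Compute successive multiples of P until we hit O:
  1P = (16, 10)
  2P = (3, 3)
  3P = (0, 13)
  4P = (10, 8)
  5P = (10, 9)
  6P = (0, 4)
  7P = (3, 14)
  8P = (16, 7)
  ... (continuing to 9P)
  9P = O

ord(P) = 9


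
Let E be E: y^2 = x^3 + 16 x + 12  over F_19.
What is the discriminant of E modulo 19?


4 a^3 + 27 b^2 = 4*16^3 + 27*12^2 = 16384 + 3888 = 20272
Delta = -16 * (20272) = -324352
Delta mod 19 = 16

Delta = 16 (mod 19)


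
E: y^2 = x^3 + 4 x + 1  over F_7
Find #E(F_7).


For each x in F_7, count y with y^2 = x^3 + 4 x + 1 mod 7:
  x = 0: RHS = 1, y in [1, 6]  -> 2 point(s)
  x = 4: RHS = 4, y in [2, 5]  -> 2 point(s)
Affine points: 4. Add the point at infinity: total = 5.

#E(F_7) = 5


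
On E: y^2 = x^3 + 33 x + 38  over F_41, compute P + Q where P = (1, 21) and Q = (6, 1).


P != Q, so use the chord formula.
s = (y2 - y1) / (x2 - x1) = (21) / (5) mod 41 = 37
x3 = s^2 - x1 - x2 mod 41 = 37^2 - 1 - 6 = 9
y3 = s (x1 - x3) - y1 mod 41 = 37 * (1 - 9) - 21 = 11

P + Q = (9, 11)


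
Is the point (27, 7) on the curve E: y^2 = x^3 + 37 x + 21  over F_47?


Check whether y^2 = x^3 + 37 x + 21 (mod 47) for (x, y) = (27, 7).
LHS: y^2 = 7^2 mod 47 = 2
RHS: x^3 + 37 x + 21 = 27^3 + 37*27 + 21 mod 47 = 23
LHS != RHS

No, not on the curve


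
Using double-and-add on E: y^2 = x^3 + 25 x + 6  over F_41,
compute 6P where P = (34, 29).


k = 6 = 110_2 (binary, LSB first: 011)
Double-and-add from P = (34, 29):
  bit 0 = 0: acc unchanged = O
  bit 1 = 1: acc = O + (5, 16) = (5, 16)
  bit 2 = 1: acc = (5, 16) + (35, 3) = (19, 1)

6P = (19, 1)


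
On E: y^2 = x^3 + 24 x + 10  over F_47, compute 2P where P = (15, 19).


Doubling: s = (3 x1^2 + a) / (2 y1)
s = (3*15^2 + 24) / (2*19) mod 47 = 32
x3 = s^2 - 2 x1 mod 47 = 32^2 - 2*15 = 7
y3 = s (x1 - x3) - y1 mod 47 = 32 * (15 - 7) - 19 = 2

2P = (7, 2)


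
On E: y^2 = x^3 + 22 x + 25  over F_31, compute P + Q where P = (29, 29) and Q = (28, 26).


P != Q, so use the chord formula.
s = (y2 - y1) / (x2 - x1) = (28) / (30) mod 31 = 3
x3 = s^2 - x1 - x2 mod 31 = 3^2 - 29 - 28 = 14
y3 = s (x1 - x3) - y1 mod 31 = 3 * (29 - 14) - 29 = 16

P + Q = (14, 16)


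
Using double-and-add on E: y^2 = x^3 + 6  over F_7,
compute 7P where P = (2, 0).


k = 7 = 111_2 (binary, LSB first: 111)
Double-and-add from P = (2, 0):
  bit 0 = 1: acc = O + (2, 0) = (2, 0)
  bit 1 = 1: acc = (2, 0) + O = (2, 0)
  bit 2 = 1: acc = (2, 0) + O = (2, 0)

7P = (2, 0)


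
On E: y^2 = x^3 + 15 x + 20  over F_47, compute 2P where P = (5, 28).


Doubling: s = (3 x1^2 + a) / (2 y1)
s = (3*5^2 + 15) / (2*28) mod 47 = 10
x3 = s^2 - 2 x1 mod 47 = 10^2 - 2*5 = 43
y3 = s (x1 - x3) - y1 mod 47 = 10 * (5 - 43) - 28 = 15

2P = (43, 15)


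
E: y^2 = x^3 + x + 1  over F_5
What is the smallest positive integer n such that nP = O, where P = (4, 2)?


Compute successive multiples of P until we hit O:
  1P = (4, 2)
  2P = (3, 4)
  3P = (2, 4)
  4P = (0, 4)
  5P = (0, 1)
  6P = (2, 1)
  7P = (3, 1)
  8P = (4, 3)
  ... (continuing to 9P)
  9P = O

ord(P) = 9


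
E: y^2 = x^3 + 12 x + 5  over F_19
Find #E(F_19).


For each x in F_19, count y with y^2 = x^3 + 12 x + 5 mod 19:
  x = 0: RHS = 5, y in [9, 10]  -> 2 point(s)
  x = 3: RHS = 11, y in [7, 12]  -> 2 point(s)
  x = 5: RHS = 0, y in [0]  -> 1 point(s)
  x = 8: RHS = 5, y in [9, 10]  -> 2 point(s)
  x = 9: RHS = 6, y in [5, 14]  -> 2 point(s)
  x = 10: RHS = 4, y in [2, 17]  -> 2 point(s)
  x = 11: RHS = 5, y in [9, 10]  -> 2 point(s)
  x = 15: RHS = 7, y in [8, 11]  -> 2 point(s)
  x = 17: RHS = 11, y in [7, 12]  -> 2 point(s)
  x = 18: RHS = 11, y in [7, 12]  -> 2 point(s)
Affine points: 19. Add the point at infinity: total = 20.

#E(F_19) = 20


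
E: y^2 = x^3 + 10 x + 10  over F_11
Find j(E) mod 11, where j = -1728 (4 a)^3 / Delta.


Delta = -16(4 a^3 + 27 b^2) mod 11 = 6
-1728 * (4 a)^3 = -1728 * (4*10)^3 mod 11 = 9
j = 9 * 6^(-1) mod 11 = 7

j = 7 (mod 11)


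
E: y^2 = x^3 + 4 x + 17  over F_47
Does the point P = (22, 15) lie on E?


Check whether y^2 = x^3 + 4 x + 17 (mod 47) for (x, y) = (22, 15).
LHS: y^2 = 15^2 mod 47 = 37
RHS: x^3 + 4 x + 17 = 22^3 + 4*22 + 17 mod 47 = 37
LHS = RHS

Yes, on the curve


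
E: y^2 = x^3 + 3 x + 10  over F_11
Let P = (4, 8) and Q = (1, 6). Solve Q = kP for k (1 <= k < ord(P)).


Enumerate multiples of P until we hit Q = (1, 6):
  1P = (4, 8)
  2P = (1, 5)
  3P = (7, 0)
  4P = (1, 6)
Match found at i = 4.

k = 4


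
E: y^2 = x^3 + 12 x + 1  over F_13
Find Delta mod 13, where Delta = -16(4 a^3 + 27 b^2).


4 a^3 + 27 b^2 = 4*12^3 + 27*1^2 = 6912 + 27 = 6939
Delta = -16 * (6939) = -111024
Delta mod 13 = 9

Delta = 9 (mod 13)


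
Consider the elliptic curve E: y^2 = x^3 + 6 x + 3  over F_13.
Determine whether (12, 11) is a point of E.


Check whether y^2 = x^3 + 6 x + 3 (mod 13) for (x, y) = (12, 11).
LHS: y^2 = 11^2 mod 13 = 4
RHS: x^3 + 6 x + 3 = 12^3 + 6*12 + 3 mod 13 = 9
LHS != RHS

No, not on the curve


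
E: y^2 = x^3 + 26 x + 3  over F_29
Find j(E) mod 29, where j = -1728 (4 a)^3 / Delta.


Delta = -16(4 a^3 + 27 b^2) mod 29 = 15
-1728 * (4 a)^3 = -1728 * (4*26)^3 mod 29 = 28
j = 28 * 15^(-1) mod 29 = 27

j = 27 (mod 29)


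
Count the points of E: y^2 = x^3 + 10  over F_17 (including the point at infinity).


For each x in F_17, count y with y^2 = x^3 + 0 x + 10 mod 17:
  x = 2: RHS = 1, y in [1, 16]  -> 2 point(s)
  x = 5: RHS = 16, y in [4, 13]  -> 2 point(s)
  x = 7: RHS = 13, y in [8, 9]  -> 2 point(s)
  x = 9: RHS = 8, y in [5, 12]  -> 2 point(s)
  x = 11: RHS = 15, y in [7, 10]  -> 2 point(s)
  x = 12: RHS = 4, y in [2, 15]  -> 2 point(s)
  x = 14: RHS = 0, y in [0]  -> 1 point(s)
  x = 15: RHS = 2, y in [6, 11]  -> 2 point(s)
  x = 16: RHS = 9, y in [3, 14]  -> 2 point(s)
Affine points: 17. Add the point at infinity: total = 18.

#E(F_17) = 18


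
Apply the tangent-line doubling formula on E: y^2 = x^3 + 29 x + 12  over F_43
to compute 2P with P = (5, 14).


Doubling: s = (3 x1^2 + a) / (2 y1)
s = (3*5^2 + 29) / (2*14) mod 43 = 16
x3 = s^2 - 2 x1 mod 43 = 16^2 - 2*5 = 31
y3 = s (x1 - x3) - y1 mod 43 = 16 * (5 - 31) - 14 = 0

2P = (31, 0)


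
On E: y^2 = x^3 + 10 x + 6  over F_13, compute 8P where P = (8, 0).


k = 8 = 1000_2 (binary, LSB first: 0001)
Double-and-add from P = (8, 0):
  bit 0 = 0: acc unchanged = O
  bit 1 = 0: acc unchanged = O
  bit 2 = 0: acc unchanged = O
  bit 3 = 1: acc = O + O = O

8P = O


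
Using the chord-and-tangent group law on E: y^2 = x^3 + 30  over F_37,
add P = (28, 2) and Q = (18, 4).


P != Q, so use the chord formula.
s = (y2 - y1) / (x2 - x1) = (2) / (27) mod 37 = 22
x3 = s^2 - x1 - x2 mod 37 = 22^2 - 28 - 18 = 31
y3 = s (x1 - x3) - y1 mod 37 = 22 * (28 - 31) - 2 = 6

P + Q = (31, 6)


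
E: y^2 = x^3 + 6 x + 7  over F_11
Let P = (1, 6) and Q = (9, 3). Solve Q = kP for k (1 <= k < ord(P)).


Enumerate multiples of P until we hit Q = (9, 3):
  1P = (1, 6)
  2P = (2, 7)
  3P = (9, 8)
  4P = (10, 0)
  5P = (9, 3)
Match found at i = 5.

k = 5


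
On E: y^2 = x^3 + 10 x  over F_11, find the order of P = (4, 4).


Compute successive multiples of P until we hit O:
  1P = (4, 4)
  2P = (4, 7)
  3P = O

ord(P) = 3


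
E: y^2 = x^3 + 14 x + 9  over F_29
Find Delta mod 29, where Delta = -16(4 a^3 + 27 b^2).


4 a^3 + 27 b^2 = 4*14^3 + 27*9^2 = 10976 + 2187 = 13163
Delta = -16 * (13163) = -210608
Delta mod 29 = 19

Delta = 19 (mod 29)


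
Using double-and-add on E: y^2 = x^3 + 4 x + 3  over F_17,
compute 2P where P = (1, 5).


k = 2 = 10_2 (binary, LSB first: 01)
Double-and-add from P = (1, 5):
  bit 0 = 0: acc unchanged = O
  bit 1 = 1: acc = O + (16, 10) = (16, 10)

2P = (16, 10)


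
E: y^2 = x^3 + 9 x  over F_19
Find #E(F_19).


For each x in F_19, count y with y^2 = x^3 + 9 x + 0 mod 19:
  x = 0: RHS = 0, y in [0]  -> 1 point(s)
  x = 2: RHS = 7, y in [8, 11]  -> 2 point(s)
  x = 3: RHS = 16, y in [4, 15]  -> 2 point(s)
  x = 4: RHS = 5, y in [9, 10]  -> 2 point(s)
  x = 6: RHS = 4, y in [2, 17]  -> 2 point(s)
  x = 7: RHS = 7, y in [8, 11]  -> 2 point(s)
  x = 10: RHS = 7, y in [8, 11]  -> 2 point(s)
  x = 11: RHS = 5, y in [9, 10]  -> 2 point(s)
  x = 14: RHS = 1, y in [1, 18]  -> 2 point(s)
  x = 18: RHS = 9, y in [3, 16]  -> 2 point(s)
Affine points: 19. Add the point at infinity: total = 20.

#E(F_19) = 20


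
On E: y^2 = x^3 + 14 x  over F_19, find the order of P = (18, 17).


Compute successive multiples of P until we hit O:
  1P = (18, 17)
  2P = (7, 17)
  3P = (13, 2)
  4P = (16, 8)
  5P = (10, 0)
  6P = (16, 11)
  7P = (13, 17)
  8P = (7, 2)
  ... (continuing to 10P)
  10P = O

ord(P) = 10


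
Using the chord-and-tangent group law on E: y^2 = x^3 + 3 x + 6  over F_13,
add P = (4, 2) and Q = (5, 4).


P != Q, so use the chord formula.
s = (y2 - y1) / (x2 - x1) = (2) / (1) mod 13 = 2
x3 = s^2 - x1 - x2 mod 13 = 2^2 - 4 - 5 = 8
y3 = s (x1 - x3) - y1 mod 13 = 2 * (4 - 8) - 2 = 3

P + Q = (8, 3)


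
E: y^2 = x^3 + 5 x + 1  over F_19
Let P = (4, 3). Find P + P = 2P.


Doubling: s = (3 x1^2 + a) / (2 y1)
s = (3*4^2 + 5) / (2*3) mod 19 = 12
x3 = s^2 - 2 x1 mod 19 = 12^2 - 2*4 = 3
y3 = s (x1 - x3) - y1 mod 19 = 12 * (4 - 3) - 3 = 9

2P = (3, 9)


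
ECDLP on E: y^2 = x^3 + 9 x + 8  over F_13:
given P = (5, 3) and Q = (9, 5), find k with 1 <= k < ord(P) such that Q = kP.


Enumerate multiples of P until we hit Q = (9, 5):
  1P = (5, 3)
  2P = (4, 11)
  3P = (3, 7)
  4P = (9, 5)
Match found at i = 4.

k = 4


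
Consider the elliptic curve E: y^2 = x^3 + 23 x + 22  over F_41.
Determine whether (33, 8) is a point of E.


Check whether y^2 = x^3 + 23 x + 22 (mod 41) for (x, y) = (33, 8).
LHS: y^2 = 8^2 mod 41 = 23
RHS: x^3 + 23 x + 22 = 33^3 + 23*33 + 22 mod 41 = 23
LHS = RHS

Yes, on the curve


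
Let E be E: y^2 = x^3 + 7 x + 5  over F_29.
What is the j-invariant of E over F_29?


Delta = -16(4 a^3 + 27 b^2) mod 29 = 18
-1728 * (4 a)^3 = -1728 * (4*7)^3 mod 29 = 17
j = 17 * 18^(-1) mod 29 = 9

j = 9 (mod 29)


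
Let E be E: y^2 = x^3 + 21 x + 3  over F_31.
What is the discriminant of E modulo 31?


4 a^3 + 27 b^2 = 4*21^3 + 27*3^2 = 37044 + 243 = 37287
Delta = -16 * (37287) = -596592
Delta mod 31 = 3

Delta = 3 (mod 31)


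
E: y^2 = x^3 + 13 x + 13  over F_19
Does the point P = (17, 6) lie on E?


Check whether y^2 = x^3 + 13 x + 13 (mod 19) for (x, y) = (17, 6).
LHS: y^2 = 6^2 mod 19 = 17
RHS: x^3 + 13 x + 13 = 17^3 + 13*17 + 13 mod 19 = 17
LHS = RHS

Yes, on the curve


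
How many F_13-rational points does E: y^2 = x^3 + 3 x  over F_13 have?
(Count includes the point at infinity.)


For each x in F_13, count y with y^2 = x^3 + 3 x + 0 mod 13:
  x = 0: RHS = 0, y in [0]  -> 1 point(s)
  x = 1: RHS = 4, y in [2, 11]  -> 2 point(s)
  x = 2: RHS = 1, y in [1, 12]  -> 2 point(s)
  x = 3: RHS = 10, y in [6, 7]  -> 2 point(s)
  x = 5: RHS = 10, y in [6, 7]  -> 2 point(s)
  x = 6: RHS = 0, y in [0]  -> 1 point(s)
  x = 7: RHS = 0, y in [0]  -> 1 point(s)
  x = 8: RHS = 3, y in [4, 9]  -> 2 point(s)
  x = 10: RHS = 3, y in [4, 9]  -> 2 point(s)
  x = 11: RHS = 12, y in [5, 8]  -> 2 point(s)
  x = 12: RHS = 9, y in [3, 10]  -> 2 point(s)
Affine points: 19. Add the point at infinity: total = 20.

#E(F_13) = 20


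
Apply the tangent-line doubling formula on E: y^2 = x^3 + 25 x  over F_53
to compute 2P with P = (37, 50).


Doubling: s = (3 x1^2 + a) / (2 y1)
s = (3*37^2 + 25) / (2*50) mod 53 = 18
x3 = s^2 - 2 x1 mod 53 = 18^2 - 2*37 = 38
y3 = s (x1 - x3) - y1 mod 53 = 18 * (37 - 38) - 50 = 38

2P = (38, 38)


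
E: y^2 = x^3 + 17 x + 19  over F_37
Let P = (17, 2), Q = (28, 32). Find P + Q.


P != Q, so use the chord formula.
s = (y2 - y1) / (x2 - x1) = (30) / (11) mod 37 = 33
x3 = s^2 - x1 - x2 mod 37 = 33^2 - 17 - 28 = 8
y3 = s (x1 - x3) - y1 mod 37 = 33 * (17 - 8) - 2 = 36

P + Q = (8, 36)


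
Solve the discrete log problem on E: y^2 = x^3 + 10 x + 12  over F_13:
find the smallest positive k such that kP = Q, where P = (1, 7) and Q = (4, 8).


Enumerate multiples of P until we hit Q = (4, 8):
  1P = (1, 7)
  2P = (11, 6)
  3P = (4, 5)
  4P = (7, 10)
  5P = (2, 12)
  6P = (9, 5)
  7P = (12, 12)
  8P = (3, 11)
  9P = (0, 8)
  10P = (0, 5)
  11P = (3, 2)
  12P = (12, 1)
  13P = (9, 8)
  14P = (2, 1)
  15P = (7, 3)
  16P = (4, 8)
Match found at i = 16.

k = 16


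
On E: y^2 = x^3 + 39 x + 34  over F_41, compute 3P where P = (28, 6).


k = 3 = 11_2 (binary, LSB first: 11)
Double-and-add from P = (28, 6):
  bit 0 = 1: acc = O + (28, 6) = (28, 6)
  bit 1 = 1: acc = (28, 6) + (36, 40) = (13, 27)

3P = (13, 27)


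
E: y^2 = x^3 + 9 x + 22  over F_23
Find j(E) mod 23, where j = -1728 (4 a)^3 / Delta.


Delta = -16(4 a^3 + 27 b^2) mod 23 = 16
-1728 * (4 a)^3 = -1728 * (4*9)^3 mod 23 = 10
j = 10 * 16^(-1) mod 23 = 15

j = 15 (mod 23)


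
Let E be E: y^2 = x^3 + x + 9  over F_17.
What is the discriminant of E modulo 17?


4 a^3 + 27 b^2 = 4*1^3 + 27*9^2 = 4 + 2187 = 2191
Delta = -16 * (2191) = -35056
Delta mod 17 = 15

Delta = 15 (mod 17)


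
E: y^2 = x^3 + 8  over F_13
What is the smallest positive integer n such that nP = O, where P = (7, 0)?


Compute successive multiples of P until we hit O:
  1P = (7, 0)
  2P = O

ord(P) = 2


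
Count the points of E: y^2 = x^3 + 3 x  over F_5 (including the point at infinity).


For each x in F_5, count y with y^2 = x^3 + 3 x + 0 mod 5:
  x = 0: RHS = 0, y in [0]  -> 1 point(s)
  x = 1: RHS = 4, y in [2, 3]  -> 2 point(s)
  x = 2: RHS = 4, y in [2, 3]  -> 2 point(s)
  x = 3: RHS = 1, y in [1, 4]  -> 2 point(s)
  x = 4: RHS = 1, y in [1, 4]  -> 2 point(s)
Affine points: 9. Add the point at infinity: total = 10.

#E(F_5) = 10


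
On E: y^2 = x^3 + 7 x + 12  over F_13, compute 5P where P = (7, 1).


k = 5 = 101_2 (binary, LSB first: 101)
Double-and-add from P = (7, 1):
  bit 0 = 1: acc = O + (7, 1) = (7, 1)
  bit 1 = 0: acc unchanged = (7, 1)
  bit 2 = 1: acc = (7, 1) + (4, 0) = (5, 4)

5P = (5, 4)


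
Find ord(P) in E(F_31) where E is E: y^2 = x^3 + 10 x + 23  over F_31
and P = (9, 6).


Compute successive multiples of P until we hit O:
  1P = (9, 6)
  2P = (22, 17)
  3P = (2, 19)
  4P = (7, 8)
  5P = (16, 1)
  6P = (16, 30)
  7P = (7, 23)
  8P = (2, 12)
  ... (continuing to 11P)
  11P = O

ord(P) = 11
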